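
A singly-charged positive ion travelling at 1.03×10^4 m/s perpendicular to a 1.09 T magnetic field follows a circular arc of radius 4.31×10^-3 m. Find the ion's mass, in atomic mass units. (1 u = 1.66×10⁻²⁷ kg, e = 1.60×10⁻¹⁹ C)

m ≈ 44.0 u

qvB = mv²/r ⇒ m = qBr/v.
m = (1×1.60×10^-19)(1.09)(4.31×10^-3) / (1.03×10^4) = 7.30×10^-26 kg = 44.0 u.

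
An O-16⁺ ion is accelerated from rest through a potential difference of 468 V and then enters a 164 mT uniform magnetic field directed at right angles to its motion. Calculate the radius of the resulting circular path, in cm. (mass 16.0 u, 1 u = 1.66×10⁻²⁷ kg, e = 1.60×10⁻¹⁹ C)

r ≈ 7.60 cm

The kinetic energy gained is K = qV = (1×1.60×10^-19)(468) = 7.49×10^-17 J.
v = √(2K/m) = 7.51×10^4 m/s.
r = mv/(qB) = (2.66×10^-26)(7.51×10^4) / [(1×1.60×10^-19)(0.164)] = 0.0760 m.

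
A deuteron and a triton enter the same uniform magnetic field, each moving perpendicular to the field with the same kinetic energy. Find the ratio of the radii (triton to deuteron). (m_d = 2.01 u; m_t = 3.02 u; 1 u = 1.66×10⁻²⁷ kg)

r = √(2mK)/(qB) ⇒ at equal K, r ∝ √m/q.
r_{triton}/r_{deuteron} = 1.23.

ratio ≈ 1.23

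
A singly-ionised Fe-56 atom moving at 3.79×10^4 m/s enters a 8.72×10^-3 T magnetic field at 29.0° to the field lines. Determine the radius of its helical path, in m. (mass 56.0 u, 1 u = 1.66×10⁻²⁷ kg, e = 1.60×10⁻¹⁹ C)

Only the perpendicular component v⊥ = v sin29.0° = 1.84×10^4 m/s is bent by the field.
r = m v⊥ /(qB) = (9.30×10^-26)(1.84×10^4) / [(1×1.60×10^-19)(8.72×10^-3)] = 1.22 m.

r ≈ 1.22 m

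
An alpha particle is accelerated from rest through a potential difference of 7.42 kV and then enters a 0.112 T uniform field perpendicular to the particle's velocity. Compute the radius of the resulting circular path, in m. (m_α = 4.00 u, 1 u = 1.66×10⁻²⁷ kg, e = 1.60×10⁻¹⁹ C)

The kinetic energy gained is K = qV = (2×1.60×10^-19)(7420) = 2.37×10^-15 J.
v = √(2K/m) = 8.46×10^5 m/s.
r = mv/(qB) = (6.64×10^-27)(8.46×10^5) / [(2×1.60×10^-19)(0.112)] = 0.157 m.

r ≈ 0.157 m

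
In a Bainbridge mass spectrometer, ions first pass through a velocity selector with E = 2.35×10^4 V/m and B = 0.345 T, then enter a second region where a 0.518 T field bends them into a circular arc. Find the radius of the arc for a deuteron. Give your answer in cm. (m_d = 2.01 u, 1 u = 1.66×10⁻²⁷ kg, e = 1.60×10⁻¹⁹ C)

r ≈ 0.274 cm

The selector passes v = E/B = 2.35×10^4/0.345 = 6.81×10^4 m/s.
In the deflection region, r = mv/(qB₂) = (3.34×10^-27)(6.81×10^4) / [(1×1.60×10^-19)(0.518)] = 2.74×10^-3 m.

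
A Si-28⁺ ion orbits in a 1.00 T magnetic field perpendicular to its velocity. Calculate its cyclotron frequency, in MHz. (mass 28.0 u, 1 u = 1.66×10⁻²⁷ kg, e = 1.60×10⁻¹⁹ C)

f ≈ 0.548 MHz

f = qB/(2πm) = (1×1.60×10^-19)(1.00) / [2π(4.65×10^-26)] = 5.48×10^5 Hz.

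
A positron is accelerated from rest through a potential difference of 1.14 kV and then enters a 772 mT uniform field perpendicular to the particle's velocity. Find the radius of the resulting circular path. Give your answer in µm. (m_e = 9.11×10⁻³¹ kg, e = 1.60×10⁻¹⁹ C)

r ≈ 148 µm

The kinetic energy gained is K = qV = (1×1.60×10^-19)(1140) = 1.82×10^-16 J.
v = √(2K/m) = 2.00×10^7 m/s.
r = mv/(qB) = (9.11×10^-31)(2.00×10^7) / [(1×1.60×10^-19)(0.772)] = 1.48×10^-4 m.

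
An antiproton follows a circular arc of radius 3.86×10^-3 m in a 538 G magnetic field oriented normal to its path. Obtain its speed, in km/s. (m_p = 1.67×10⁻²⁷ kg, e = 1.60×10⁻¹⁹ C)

v ≈ 19.9 km/s

From qvB = mv²/r, v = qBr/m.
v = (1×1.60×10^-19)(0.0538)(3.86×10^-3) / (1.67×10^-27) = 1.99×10^4 m/s.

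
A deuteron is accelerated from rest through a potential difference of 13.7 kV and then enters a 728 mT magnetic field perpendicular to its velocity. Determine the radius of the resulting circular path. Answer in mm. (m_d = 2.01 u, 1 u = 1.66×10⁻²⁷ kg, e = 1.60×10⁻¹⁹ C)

The kinetic energy gained is K = qV = (1×1.60×10^-19)(1.37×10^4) = 2.19×10^-15 J.
v = √(2K/m) = 1.15×10^6 m/s.
r = mv/(qB) = (3.34×10^-27)(1.15×10^6) / [(1×1.60×10^-19)(0.728)] = 0.0328 m.

r ≈ 32.8 mm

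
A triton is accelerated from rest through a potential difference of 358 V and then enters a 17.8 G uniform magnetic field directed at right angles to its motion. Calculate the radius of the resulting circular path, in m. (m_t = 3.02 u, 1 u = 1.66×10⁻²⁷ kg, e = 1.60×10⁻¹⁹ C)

r ≈ 2.66 m

The kinetic energy gained is K = qV = (1×1.60×10^-19)(358) = 5.73×10^-17 J.
v = √(2K/m) = 1.51×10^5 m/s.
r = mv/(qB) = (5.01×10^-27)(1.51×10^5) / [(1×1.60×10^-19)(1.78×10^-3)] = 2.66 m.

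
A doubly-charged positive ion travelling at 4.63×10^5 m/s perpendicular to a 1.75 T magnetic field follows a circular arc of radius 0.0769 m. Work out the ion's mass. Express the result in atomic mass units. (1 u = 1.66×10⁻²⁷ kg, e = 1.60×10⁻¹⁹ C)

m ≈ 56.0 u

qvB = mv²/r ⇒ m = qBr/v.
m = (2×1.60×10^-19)(1.75)(0.0769) / (4.63×10^5) = 9.30×10^-26 kg = 56.0 u.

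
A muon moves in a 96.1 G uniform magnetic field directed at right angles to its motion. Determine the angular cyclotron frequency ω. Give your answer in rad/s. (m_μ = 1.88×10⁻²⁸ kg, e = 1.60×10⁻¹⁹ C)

ω ≈ 8.18×10^6 rad/s

ω = qB/m = (1×1.60×10^-19)(9.61×10^-3) / (1.88×10^-28) = 8.18×10^6 rad/s.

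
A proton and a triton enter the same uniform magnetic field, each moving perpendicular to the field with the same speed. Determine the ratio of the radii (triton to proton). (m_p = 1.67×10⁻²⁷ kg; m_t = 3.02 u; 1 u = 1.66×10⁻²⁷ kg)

r = mv/(qB) ⇒ at equal v, r ∝ m/q.
r_{triton}/r_{proton} = 3.00.

ratio ≈ 3.00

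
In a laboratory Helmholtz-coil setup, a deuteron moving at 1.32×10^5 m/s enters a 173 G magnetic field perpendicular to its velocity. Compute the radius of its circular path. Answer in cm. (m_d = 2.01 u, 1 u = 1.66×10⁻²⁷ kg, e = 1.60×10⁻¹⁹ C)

The magnetic force provides the centripetal force: qvB = mv²/r, so r = mv/(qB).
r = (3.34×10^-27 kg)(1.32×10^5 m/s) / [(1×1.60×10^-19 C)(0.0173 T)] = 0.159 m.

r ≈ 15.9 cm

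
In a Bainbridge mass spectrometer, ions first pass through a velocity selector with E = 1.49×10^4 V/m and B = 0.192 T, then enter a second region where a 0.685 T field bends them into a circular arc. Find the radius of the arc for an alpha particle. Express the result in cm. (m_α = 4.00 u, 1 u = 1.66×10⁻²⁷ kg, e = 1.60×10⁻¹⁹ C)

r ≈ 0.235 cm

The selector passes v = E/B = 1.49×10^4/0.192 = 7.76×10^4 m/s.
In the deflection region, r = mv/(qB₂) = (6.64×10^-27)(7.76×10^4) / [(2×1.60×10^-19)(0.685)] = 2.35×10^-3 m.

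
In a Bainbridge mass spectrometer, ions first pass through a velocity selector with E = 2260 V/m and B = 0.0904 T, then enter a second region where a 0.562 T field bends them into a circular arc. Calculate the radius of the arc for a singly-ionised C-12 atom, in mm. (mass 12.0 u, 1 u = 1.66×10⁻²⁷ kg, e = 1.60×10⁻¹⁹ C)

r ≈ 5.54 mm

The selector passes v = E/B = 2260/0.0904 = 2.50×10^4 m/s.
In the deflection region, r = mv/(qB₂) = (1.99×10^-26)(2.50×10^4) / [(1×1.60×10^-19)(0.562)] = 5.54×10^-3 m.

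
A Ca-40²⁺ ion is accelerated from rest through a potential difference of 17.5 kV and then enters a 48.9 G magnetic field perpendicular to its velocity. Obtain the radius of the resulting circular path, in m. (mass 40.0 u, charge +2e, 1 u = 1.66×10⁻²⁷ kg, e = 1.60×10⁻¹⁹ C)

The kinetic energy gained is K = qV = (2×1.60×10^-19)(1.75×10^4) = 5.60×10^-15 J.
v = √(2K/m) = 4.11×10^5 m/s.
r = mv/(qB) = (6.64×10^-26)(4.11×10^5) / [(2×1.60×10^-19)(4.89×10^-3)] = 17.4 m.

r ≈ 17.4 m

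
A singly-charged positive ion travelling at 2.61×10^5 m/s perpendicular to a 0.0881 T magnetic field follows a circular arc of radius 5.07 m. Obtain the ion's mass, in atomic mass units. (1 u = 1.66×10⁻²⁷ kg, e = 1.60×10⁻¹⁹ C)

m ≈ 165 u

qvB = mv²/r ⇒ m = qBr/v.
m = (1×1.60×10^-19)(0.0881)(5.07) / (2.61×10^5) = 2.74×10^-25 kg = 165 u.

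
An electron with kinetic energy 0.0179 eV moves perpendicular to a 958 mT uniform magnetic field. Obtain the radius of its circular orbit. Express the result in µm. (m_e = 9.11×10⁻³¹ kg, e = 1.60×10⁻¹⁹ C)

r ≈ 0.471 µm

Convert the energy: K = 0.0179 eV = 2.86×10^-21 J.
v = √(2K/m) = √(2·2.86×10^-21/9.11×10^-31) = 7.93×10^4 m/s.
r = mv/(qB) = (9.11×10^-31)(7.93×10^4) / [(1×1.60×10^-19)(0.958)] = 4.71×10^-7 m.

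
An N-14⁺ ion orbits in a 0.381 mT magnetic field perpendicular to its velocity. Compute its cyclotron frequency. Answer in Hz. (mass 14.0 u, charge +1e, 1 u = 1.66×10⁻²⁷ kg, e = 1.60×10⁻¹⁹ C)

f ≈ 417 Hz

f = qB/(2πm) = (1×1.60×10^-19)(3.81×10^-4) / [2π(2.32×10^-26)] = 417 Hz.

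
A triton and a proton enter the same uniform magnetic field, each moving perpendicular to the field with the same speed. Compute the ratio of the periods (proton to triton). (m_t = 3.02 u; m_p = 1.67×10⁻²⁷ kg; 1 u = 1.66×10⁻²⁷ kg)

T = 2πm/(qB) is independent of speed, so T₂/T₁ = (m₂/q₂)/(m₁/q₁).
T_{proton}/T_{triton} = (1.67×10^-27/1e) / (5.01×10^-27/1e) = 0.333.

ratio ≈ 0.333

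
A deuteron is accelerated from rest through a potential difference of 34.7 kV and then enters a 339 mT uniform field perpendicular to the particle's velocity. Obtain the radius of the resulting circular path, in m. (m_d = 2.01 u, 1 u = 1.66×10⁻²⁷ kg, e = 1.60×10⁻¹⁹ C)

The kinetic energy gained is K = qV = (1×1.60×10^-19)(3.47×10^4) = 5.55×10^-15 J.
v = √(2K/m) = 1.82×10^6 m/s.
r = mv/(qB) = (3.34×10^-27)(1.82×10^6) / [(1×1.60×10^-19)(0.339)] = 0.112 m.

r ≈ 0.112 m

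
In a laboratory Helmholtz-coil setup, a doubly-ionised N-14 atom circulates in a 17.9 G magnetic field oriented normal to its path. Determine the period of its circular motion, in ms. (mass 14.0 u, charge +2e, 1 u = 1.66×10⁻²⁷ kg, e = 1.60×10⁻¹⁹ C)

The cyclotron period is independent of speed: T = 2πm/(qB).
T = 2π(2.32×10^-26) / [(2×1.60×10^-19)(1.79×10^-3)] = 2.55×10^-4 s.

T ≈ 0.255 ms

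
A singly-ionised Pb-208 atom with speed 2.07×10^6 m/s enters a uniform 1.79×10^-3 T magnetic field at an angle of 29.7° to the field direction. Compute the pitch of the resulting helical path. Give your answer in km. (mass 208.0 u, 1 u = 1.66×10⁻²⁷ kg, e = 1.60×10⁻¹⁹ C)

The velocity component along B is v∥ = v cos29.7° = 1.80×10^6 m/s.
The cyclotron period T = 2πm/(qB) = 7.57×10^-3 s is set by m, q, B alone.
Pitch = v∥·T = (1.80×10^6)(7.57×10^-3) = 1.36×10^4 m.

pitch ≈ 13.6 km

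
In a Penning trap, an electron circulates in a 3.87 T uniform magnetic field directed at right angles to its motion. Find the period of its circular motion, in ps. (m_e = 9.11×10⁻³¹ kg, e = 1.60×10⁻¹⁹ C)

The cyclotron period is independent of speed: T = 2πm/(qB).
T = 2π(9.11×10^-31) / [(1×1.60×10^-19)(3.87)] = 9.24×10^-12 s.

T ≈ 9.24 ps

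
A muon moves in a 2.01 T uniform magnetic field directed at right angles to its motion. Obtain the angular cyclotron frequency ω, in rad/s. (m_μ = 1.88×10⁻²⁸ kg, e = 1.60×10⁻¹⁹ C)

ω = qB/m = (1×1.60×10^-19)(2.01) / (1.88×10^-28) = 1.71×10^9 rad/s.

ω ≈ 1.71×10^9 rad/s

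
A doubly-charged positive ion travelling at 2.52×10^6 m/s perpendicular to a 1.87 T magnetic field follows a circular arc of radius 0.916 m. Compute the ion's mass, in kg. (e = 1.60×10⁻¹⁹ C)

m ≈ 2.18×10^-25 kg

qvB = mv²/r ⇒ m = qBr/v.
m = (2×1.60×10^-19)(1.87)(0.916) / (2.52×10^6) = 2.18×10^-25 kg.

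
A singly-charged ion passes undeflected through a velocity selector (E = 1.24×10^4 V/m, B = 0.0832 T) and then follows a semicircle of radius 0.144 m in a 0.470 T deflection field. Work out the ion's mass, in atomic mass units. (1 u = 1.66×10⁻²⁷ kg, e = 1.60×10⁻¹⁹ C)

m ≈ 43.8 u

v = E/B₁ = 1.49×10^5 m/s.
From r = mv/(qB₂), m = qB₂r/v = (1×1.60×10^-19)(0.470)(0.144) / (1.49×10^5) = 7.27×10^-26 kg.
In atomic mass units: m = 7.27×10^-26 / 1.66×10^-27 = 43.8 u.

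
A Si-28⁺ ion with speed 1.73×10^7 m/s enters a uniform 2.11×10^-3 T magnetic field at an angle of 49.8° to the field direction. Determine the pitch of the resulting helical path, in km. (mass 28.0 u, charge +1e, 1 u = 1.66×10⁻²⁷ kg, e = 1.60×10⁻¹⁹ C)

The velocity component along B is v∥ = v cos49.8° = 1.12×10^7 m/s.
The cyclotron period T = 2πm/(qB) = 8.65×10^-4 s is set by m, q, B alone.
Pitch = v∥·T = (1.12×10^7)(8.65×10^-4) = 9660 m.

pitch ≈ 9.66 km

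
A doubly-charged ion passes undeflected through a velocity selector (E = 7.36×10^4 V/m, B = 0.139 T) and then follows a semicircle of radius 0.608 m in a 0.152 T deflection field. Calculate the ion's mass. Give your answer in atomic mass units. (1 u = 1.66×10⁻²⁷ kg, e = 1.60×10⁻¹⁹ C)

m ≈ 33.6 u

v = E/B₁ = 5.29×10^5 m/s.
From r = mv/(qB₂), m = qB₂r/v = (2×1.60×10^-19)(0.152)(0.608) / (5.29×10^5) = 5.59×10^-26 kg.
In atomic mass units: m = 5.59×10^-26 / 1.66×10^-27 = 33.6 u.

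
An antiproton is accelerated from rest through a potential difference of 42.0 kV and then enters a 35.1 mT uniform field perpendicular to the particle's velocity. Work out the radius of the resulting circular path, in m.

The kinetic energy gained is K = qV = (1×1.60×10^-19)(4.20×10^4) = 6.72×10^-15 J.
v = √(2K/m) = 2.84×10^6 m/s.
r = mv/(qB) = (1.67×10^-27)(2.84×10^6) / [(1×1.60×10^-19)(0.0351)] = 0.844 m.

r ≈ 0.844 m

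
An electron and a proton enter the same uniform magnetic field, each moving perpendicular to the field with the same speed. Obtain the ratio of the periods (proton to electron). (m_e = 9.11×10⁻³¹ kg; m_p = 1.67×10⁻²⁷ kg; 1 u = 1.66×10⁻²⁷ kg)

T = 2πm/(qB) is independent of speed, so T₂/T₁ = (m₂/q₂)/(m₁/q₁).
T_{proton}/T_{electron} = (1.67×10^-27/1e) / (9.11×10^-31/1e) = 1830.

ratio ≈ 1830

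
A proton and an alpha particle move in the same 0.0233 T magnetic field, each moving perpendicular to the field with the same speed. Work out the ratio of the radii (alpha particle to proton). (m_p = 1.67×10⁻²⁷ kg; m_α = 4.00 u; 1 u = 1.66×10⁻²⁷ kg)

ratio ≈ 1.99

r = mv/(qB) ⇒ at equal v, r ∝ m/q.
r_{alpha particle}/r_{proton} = 1.99.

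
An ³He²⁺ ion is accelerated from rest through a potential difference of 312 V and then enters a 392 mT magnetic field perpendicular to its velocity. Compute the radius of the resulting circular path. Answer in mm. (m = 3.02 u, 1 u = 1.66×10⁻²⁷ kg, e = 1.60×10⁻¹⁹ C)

r ≈ 7.98 mm

The kinetic energy gained is K = qV = (2×1.60×10^-19)(312) = 9.98×10^-17 J.
v = √(2K/m) = 2.00×10^5 m/s.
r = mv/(qB) = (5.01×10^-27)(2.00×10^5) / [(2×1.60×10^-19)(0.392)] = 7.98×10^-3 m.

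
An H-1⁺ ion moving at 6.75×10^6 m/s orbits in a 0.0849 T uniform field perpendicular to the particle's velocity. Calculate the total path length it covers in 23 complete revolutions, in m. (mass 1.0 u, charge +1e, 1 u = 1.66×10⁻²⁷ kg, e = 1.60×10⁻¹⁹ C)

L ≈ 119 m

r = mv/(qB) = 0.825 m, so one revolution covers 2πr = 5.18 m.
In 23 revolutions: L = 23·2πr = 119 m.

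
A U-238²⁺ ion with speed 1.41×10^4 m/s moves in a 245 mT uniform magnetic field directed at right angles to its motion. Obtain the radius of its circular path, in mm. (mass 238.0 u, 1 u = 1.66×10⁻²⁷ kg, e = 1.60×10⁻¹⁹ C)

r ≈ 71.1 mm

The magnetic force provides the centripetal force: qvB = mv²/r, so r = mv/(qB).
r = (3.95×10^-25 kg)(1.41×10^4 m/s) / [(2×1.60×10^-19 C)(0.245 T)] = 0.0711 m.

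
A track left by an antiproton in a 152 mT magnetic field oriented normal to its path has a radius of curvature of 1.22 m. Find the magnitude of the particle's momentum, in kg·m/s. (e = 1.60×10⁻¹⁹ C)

Since qvB = mv²/r, the momentum p = mv = qBr.
p = (1×1.60×10^-19)(0.152)(1.22) = 2.97×10^-20 kg·m/s.

p ≈ 2.97×10^-20 kg·m/s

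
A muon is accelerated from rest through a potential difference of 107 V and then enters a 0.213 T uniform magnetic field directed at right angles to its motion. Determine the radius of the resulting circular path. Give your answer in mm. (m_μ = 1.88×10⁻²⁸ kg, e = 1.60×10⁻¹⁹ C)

The kinetic energy gained is K = qV = (1×1.60×10^-19)(107) = 1.71×10^-17 J.
v = √(2K/m) = 4.27×10^5 m/s.
r = mv/(qB) = (1.88×10^-28)(4.27×10^5) / [(1×1.60×10^-19)(0.213)] = 2.35×10^-3 m.

r ≈ 2.35 mm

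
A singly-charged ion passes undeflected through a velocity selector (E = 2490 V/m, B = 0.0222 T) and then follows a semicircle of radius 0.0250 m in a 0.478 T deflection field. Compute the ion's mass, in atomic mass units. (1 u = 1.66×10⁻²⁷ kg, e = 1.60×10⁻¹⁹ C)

v = E/B₁ = 1.12×10^5 m/s.
From r = mv/(qB₂), m = qB₂r/v = (1×1.60×10^-19)(0.478)(0.0250) / (1.12×10^5) = 1.70×10^-26 kg.
In atomic mass units: m = 1.70×10^-26 / 1.66×10^-27 = 10.3 u.

m ≈ 10.3 u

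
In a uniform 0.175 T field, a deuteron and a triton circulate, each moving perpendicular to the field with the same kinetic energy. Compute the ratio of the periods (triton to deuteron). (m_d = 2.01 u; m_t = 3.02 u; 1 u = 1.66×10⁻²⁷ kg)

ratio ≈ 1.50

T = 2πm/(qB) is independent of speed, so T₂/T₁ = (m₂/q₂)/(m₁/q₁).
T_{triton}/T_{deuteron} = (5.01×10^-27/1e) / (3.34×10^-27/1e) = 1.50.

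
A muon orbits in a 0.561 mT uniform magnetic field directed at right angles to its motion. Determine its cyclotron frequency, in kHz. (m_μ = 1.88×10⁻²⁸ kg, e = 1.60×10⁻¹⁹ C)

f = qB/(2πm) = (1×1.60×10^-19)(5.61×10^-4) / [2π(1.88×10^-28)] = 7.60×10^4 Hz.

f ≈ 76.0 kHz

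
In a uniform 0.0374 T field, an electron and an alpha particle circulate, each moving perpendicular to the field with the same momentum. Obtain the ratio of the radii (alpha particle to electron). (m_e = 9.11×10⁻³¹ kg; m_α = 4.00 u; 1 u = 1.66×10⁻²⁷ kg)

ratio ≈ 0.500

r = p/(qB) ⇒ at equal p, r ∝ 1/q.
r_{alpha particle}/r_{electron} = 0.500.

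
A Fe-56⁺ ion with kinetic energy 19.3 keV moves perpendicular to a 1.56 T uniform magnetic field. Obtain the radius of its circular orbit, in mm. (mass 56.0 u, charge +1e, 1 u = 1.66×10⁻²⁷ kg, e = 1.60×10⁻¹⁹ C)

Convert the energy: K = 19.3 keV = 3.09×10^-15 J.
v = √(2K/m) = √(2·3.09×10^-15/9.30×10^-26) = 2.58×10^5 m/s.
r = mv/(qB) = (9.30×10^-26)(2.58×10^5) / [(1×1.60×10^-19)(1.56)] = 0.0960 m.

r ≈ 96.0 mm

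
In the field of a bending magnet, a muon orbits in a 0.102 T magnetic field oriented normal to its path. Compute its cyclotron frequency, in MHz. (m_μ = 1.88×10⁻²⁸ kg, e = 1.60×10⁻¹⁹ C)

f ≈ 13.8 MHz

f = qB/(2πm) = (1×1.60×10^-19)(0.102) / [2π(1.88×10^-28)] = 1.38×10^7 Hz.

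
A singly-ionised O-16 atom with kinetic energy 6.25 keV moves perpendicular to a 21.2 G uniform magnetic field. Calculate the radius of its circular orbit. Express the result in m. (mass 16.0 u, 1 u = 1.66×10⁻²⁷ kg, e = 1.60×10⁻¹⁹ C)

r ≈ 21.5 m

Convert the energy: K = 6.25 keV = 1.00×10^-15 J.
v = √(2K/m) = √(2·1.00×10^-15/2.66×10^-26) = 2.74×10^5 m/s.
r = mv/(qB) = (2.66×10^-26)(2.74×10^5) / [(1×1.60×10^-19)(2.12×10^-3)] = 21.5 m.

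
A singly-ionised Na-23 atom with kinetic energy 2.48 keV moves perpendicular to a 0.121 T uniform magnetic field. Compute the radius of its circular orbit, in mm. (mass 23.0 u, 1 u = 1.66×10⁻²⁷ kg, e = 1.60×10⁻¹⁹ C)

Convert the energy: K = 2.48 keV = 3.97×10^-16 J.
v = √(2K/m) = √(2·3.97×10^-16/3.82×10^-26) = 1.44×10^5 m/s.
r = mv/(qB) = (3.82×10^-26)(1.44×10^5) / [(1×1.60×10^-19)(0.121)] = 0.284 m.

r ≈ 284 mm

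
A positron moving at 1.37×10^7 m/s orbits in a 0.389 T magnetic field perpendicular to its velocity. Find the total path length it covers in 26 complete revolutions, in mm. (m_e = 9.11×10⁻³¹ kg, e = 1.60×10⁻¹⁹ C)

L ≈ 32.8 mm

r = mv/(qB) = 2.01×10^-4 m, so one revolution covers 2πr = 1.26×10^-3 m.
In 26 revolutions: L = 26·2πr = 0.0328 m.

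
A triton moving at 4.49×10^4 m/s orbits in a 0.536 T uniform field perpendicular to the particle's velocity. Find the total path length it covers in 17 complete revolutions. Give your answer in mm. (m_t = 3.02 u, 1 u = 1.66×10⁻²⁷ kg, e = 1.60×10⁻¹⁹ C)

r = mv/(qB) = 2.62×10^-3 m, so one revolution covers 2πr = 0.0165 m.
In 17 revolutions: L = 17·2πr = 0.280 m.

L ≈ 280 mm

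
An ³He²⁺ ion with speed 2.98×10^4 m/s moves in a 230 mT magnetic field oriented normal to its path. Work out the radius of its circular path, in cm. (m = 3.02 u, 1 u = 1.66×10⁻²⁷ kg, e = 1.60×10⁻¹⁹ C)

The magnetic force provides the centripetal force: qvB = mv²/r, so r = mv/(qB).
r = (5.01×10^-27 kg)(2.98×10^4 m/s) / [(2×1.60×10^-19 C)(0.230 T)] = 2.03×10^-3 m.

r ≈ 0.203 cm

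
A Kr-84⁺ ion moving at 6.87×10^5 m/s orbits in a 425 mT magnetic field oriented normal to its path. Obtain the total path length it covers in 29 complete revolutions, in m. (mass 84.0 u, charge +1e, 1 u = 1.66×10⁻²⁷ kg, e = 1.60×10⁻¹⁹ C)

r = mv/(qB) = 1.41 m, so one revolution covers 2πr = 8.85 m.
In 29 revolutions: L = 29·2πr = 257 m.

L ≈ 257 m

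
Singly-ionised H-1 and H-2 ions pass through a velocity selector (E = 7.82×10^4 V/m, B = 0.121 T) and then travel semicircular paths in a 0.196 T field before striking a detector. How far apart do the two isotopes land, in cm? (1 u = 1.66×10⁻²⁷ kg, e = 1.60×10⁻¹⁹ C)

Both emerge at v = E/B₁ = 6.46×10^5 m/s.
r = mv/(qB₂), so r₁ = 0.0342 m and r₂ = 0.0684 m, giving Δr = 0.0342 m.
After a semicircle each ion lands a diameter 2r from the entry slit, so the separation is 2Δr = 0.0684 m.

Δd ≈ 6.84 cm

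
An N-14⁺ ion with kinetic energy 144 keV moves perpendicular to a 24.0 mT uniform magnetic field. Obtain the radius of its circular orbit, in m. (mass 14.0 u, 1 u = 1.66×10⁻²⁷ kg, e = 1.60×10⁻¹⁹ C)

Convert the energy: K = 144 keV = 2.30×10^-14 J.
v = √(2K/m) = √(2·2.30×10^-14/2.32×10^-26) = 1.41×10^6 m/s.
r = mv/(qB) = (2.32×10^-26)(1.41×10^6) / [(1×1.60×10^-19)(0.0240)] = 8.52 m.

r ≈ 8.52 m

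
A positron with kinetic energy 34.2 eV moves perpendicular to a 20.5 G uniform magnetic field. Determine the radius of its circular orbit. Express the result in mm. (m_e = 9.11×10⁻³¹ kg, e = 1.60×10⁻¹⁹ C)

r ≈ 9.63 mm

Convert the energy: K = 34.2 eV = 5.47×10^-18 J.
v = √(2K/m) = √(2·5.47×10^-18/9.11×10^-31) = 3.47×10^6 m/s.
r = mv/(qB) = (9.11×10^-31)(3.47×10^6) / [(1×1.60×10^-19)(2.05×10^-3)] = 9.63×10^-3 m.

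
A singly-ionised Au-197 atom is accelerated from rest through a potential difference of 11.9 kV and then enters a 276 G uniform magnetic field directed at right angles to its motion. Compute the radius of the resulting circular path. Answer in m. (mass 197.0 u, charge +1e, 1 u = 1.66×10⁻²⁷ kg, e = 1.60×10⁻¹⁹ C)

The kinetic energy gained is K = qV = (1×1.60×10^-19)(1.19×10^4) = 1.90×10^-15 J.
v = √(2K/m) = 1.08×10^5 m/s.
r = mv/(qB) = (3.27×10^-25)(1.08×10^5) / [(1×1.60×10^-19)(0.0276)] = 7.99 m.

r ≈ 7.99 m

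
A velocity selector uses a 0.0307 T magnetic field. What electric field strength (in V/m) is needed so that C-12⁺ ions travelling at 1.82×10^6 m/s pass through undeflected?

qE = qvB ⇒ E = vB = (1.82×10^6)(0.0307) = 5.59×10^4 V/m.

E ≈ 5.59×10^4 V/m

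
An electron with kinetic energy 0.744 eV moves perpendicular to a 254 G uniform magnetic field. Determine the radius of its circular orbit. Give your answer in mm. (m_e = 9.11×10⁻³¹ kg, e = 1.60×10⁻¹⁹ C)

r ≈ 0.115 mm

Convert the energy: K = 0.744 eV = 1.19×10^-19 J.
v = √(2K/m) = √(2·1.19×10^-19/9.11×10^-31) = 5.11×10^5 m/s.
r = mv/(qB) = (9.11×10^-31)(5.11×10^5) / [(1×1.60×10^-19)(0.0254)] = 1.15×10^-4 m.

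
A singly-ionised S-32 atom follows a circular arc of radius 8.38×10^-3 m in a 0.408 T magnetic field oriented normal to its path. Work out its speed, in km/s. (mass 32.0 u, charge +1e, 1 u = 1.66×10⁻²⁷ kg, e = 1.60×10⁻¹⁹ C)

From qvB = mv²/r, v = qBr/m.
v = (1×1.60×10^-19)(0.408)(8.38×10^-3) / (5.31×10^-26) = 1.03×10^4 m/s.

v ≈ 10.3 km/s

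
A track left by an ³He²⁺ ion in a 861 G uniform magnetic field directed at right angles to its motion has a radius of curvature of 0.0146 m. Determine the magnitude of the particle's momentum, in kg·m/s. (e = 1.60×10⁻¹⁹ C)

Since qvB = mv²/r, the momentum p = mv = qBr.
p = (2×1.60×10^-19)(0.0861)(0.0146) = 4.02×10^-22 kg·m/s.

p ≈ 4.02×10^-22 kg·m/s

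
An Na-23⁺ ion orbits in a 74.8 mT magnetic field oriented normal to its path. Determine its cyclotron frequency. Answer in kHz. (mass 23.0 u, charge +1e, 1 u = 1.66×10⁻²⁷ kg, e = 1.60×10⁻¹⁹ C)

f = qB/(2πm) = (1×1.60×10^-19)(0.0748) / [2π(3.82×10^-26)] = 4.99×10^4 Hz.

f ≈ 49.9 kHz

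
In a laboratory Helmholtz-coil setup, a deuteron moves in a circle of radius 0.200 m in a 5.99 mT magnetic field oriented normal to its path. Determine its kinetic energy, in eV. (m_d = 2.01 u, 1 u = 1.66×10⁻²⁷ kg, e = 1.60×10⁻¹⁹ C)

K ≈ 34.4 eV

v = qBr/m = (1×1.60×10^-19)(5.99×10^-3)(0.200) / (3.34×10^-27) = 5.74×10^4 m/s.
K = ½mv² = 0.5·(3.34×10^-27)·(5.74×10^4)² = 5.51×10^-18 J = 34.4 eV.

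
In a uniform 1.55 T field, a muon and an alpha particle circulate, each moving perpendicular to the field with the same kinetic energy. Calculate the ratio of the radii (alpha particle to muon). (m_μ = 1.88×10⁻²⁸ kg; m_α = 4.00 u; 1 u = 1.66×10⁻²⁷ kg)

r = √(2mK)/(qB) ⇒ at equal K, r ∝ √m/q.
r_{alpha particle}/r_{muon} = 2.97.

ratio ≈ 2.97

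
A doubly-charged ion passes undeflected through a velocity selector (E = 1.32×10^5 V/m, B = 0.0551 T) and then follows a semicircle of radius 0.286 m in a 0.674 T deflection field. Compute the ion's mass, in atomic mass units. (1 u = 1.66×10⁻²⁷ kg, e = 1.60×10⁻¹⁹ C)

m ≈ 15.5 u

v = E/B₁ = 2.40×10^6 m/s.
From r = mv/(qB₂), m = qB₂r/v = (2×1.60×10^-19)(0.674)(0.286) / (2.40×10^6) = 2.57×10^-26 kg.
In atomic mass units: m = 2.57×10^-26 / 1.66×10^-27 = 15.5 u.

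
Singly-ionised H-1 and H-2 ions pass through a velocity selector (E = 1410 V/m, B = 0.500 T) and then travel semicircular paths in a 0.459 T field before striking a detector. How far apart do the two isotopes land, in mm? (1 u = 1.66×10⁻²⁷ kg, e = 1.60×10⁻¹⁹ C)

Δd ≈ 0.127 mm

Both emerge at v = E/B₁ = 2820 m/s.
r = mv/(qB₂), so r₁ = 6.374×10^-5 m and r₂ = 1.275×10^-4 m, giving Δr = 6.37×10^-5 m.
After a semicircle each ion lands a diameter 2r from the entry slit, so the separation is 2Δr = 1.27×10^-4 m.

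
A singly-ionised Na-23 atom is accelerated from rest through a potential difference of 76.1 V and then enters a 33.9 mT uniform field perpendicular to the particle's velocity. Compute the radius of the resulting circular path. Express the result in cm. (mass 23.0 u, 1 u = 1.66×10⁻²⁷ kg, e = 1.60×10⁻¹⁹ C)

The kinetic energy gained is K = qV = (1×1.60×10^-19)(76.1) = 1.22×10^-17 J.
v = √(2K/m) = 2.53×10^4 m/s.
r = mv/(qB) = (3.82×10^-26)(2.53×10^4) / [(1×1.60×10^-19)(0.0339)] = 0.178 m.

r ≈ 17.8 cm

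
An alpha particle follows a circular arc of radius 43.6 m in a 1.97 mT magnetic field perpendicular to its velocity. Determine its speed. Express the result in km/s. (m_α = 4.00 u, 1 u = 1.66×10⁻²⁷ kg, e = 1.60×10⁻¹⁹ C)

v ≈ 4140 km/s

From qvB = mv²/r, v = qBr/m.
v = (2×1.60×10^-19)(1.97×10^-3)(43.6) / (6.64×10^-27) = 4.14×10^6 m/s.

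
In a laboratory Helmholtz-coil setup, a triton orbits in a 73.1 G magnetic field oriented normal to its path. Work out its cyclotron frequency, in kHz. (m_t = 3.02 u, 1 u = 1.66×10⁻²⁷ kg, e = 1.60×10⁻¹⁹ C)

f ≈ 37.1 kHz

f = qB/(2πm) = (1×1.60×10^-19)(7.31×10^-3) / [2π(5.01×10^-27)] = 3.71×10^4 Hz.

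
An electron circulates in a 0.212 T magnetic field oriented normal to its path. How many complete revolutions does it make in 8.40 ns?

N = 49

T = 2πm/(qB) = 2π(9.11×10^-31) / [(1×1.60×10^-19)(0.212)] = 1.6875×10^-10 s.
N = t/T = 8.40×10^-9 / 1.6875×10^-10 ≈ 49.78, so 49 complete revolutions.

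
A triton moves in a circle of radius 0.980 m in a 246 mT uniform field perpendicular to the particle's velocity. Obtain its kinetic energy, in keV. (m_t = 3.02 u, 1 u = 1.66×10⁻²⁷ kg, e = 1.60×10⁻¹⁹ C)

v = qBr/m = (1×1.60×10^-19)(0.246)(0.980) / (5.01×10^-27) = 7.69×10^6 m/s.
K = ½mv² = 0.5·(5.01×10^-27)·(7.69×10^6)² = 1.48×10^-13 J = 927 keV.

K ≈ 927 keV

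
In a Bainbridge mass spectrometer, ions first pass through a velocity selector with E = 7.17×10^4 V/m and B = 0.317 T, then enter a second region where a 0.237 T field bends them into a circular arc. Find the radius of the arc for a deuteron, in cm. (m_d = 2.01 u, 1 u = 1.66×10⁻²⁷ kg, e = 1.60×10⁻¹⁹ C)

The selector passes v = E/B = 7.17×10^4/0.317 = 2.26×10^5 m/s.
In the deflection region, r = mv/(qB₂) = (3.34×10^-27)(2.26×10^5) / [(1×1.60×10^-19)(0.237)] = 0.0199 m.

r ≈ 1.99 cm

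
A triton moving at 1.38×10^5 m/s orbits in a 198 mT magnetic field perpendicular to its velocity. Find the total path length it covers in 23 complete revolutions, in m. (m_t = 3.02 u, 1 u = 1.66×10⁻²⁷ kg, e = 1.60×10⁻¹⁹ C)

L ≈ 3.16 m

r = mv/(qB) = 0.0218 m, so one revolution covers 2πr = 0.137 m.
In 23 revolutions: L = 23·2πr = 3.16 m.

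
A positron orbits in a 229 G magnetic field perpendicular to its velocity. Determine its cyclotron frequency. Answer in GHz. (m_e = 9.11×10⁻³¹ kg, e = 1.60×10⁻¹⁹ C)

f = qB/(2πm) = (1×1.60×10^-19)(0.0229) / [2π(9.11×10^-31)] = 6.40×10^8 Hz.

f ≈ 0.640 GHz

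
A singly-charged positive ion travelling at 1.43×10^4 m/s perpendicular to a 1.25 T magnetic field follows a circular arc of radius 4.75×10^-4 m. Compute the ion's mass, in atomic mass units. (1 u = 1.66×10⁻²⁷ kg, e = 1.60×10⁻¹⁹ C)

m ≈ 4.00 u

qvB = mv²/r ⇒ m = qBr/v.
m = (1×1.60×10^-19)(1.25)(4.75×10^-4) / (1.43×10^4) = 6.64×10^-27 kg = 4.00 u.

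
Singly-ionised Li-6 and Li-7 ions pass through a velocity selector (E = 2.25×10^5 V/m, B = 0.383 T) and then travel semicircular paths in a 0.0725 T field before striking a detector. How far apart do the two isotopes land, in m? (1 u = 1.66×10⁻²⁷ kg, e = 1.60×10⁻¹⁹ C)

Δd ≈ 0.168 m

Both emerge at v = E/B₁ = 5.87×10^5 m/s.
r = mv/(qB₂), so r₁ = 0.5044 m and r₂ = 0.5885 m, giving Δr = 0.0841 m.
After a semicircle each ion lands a diameter 2r from the entry slit, so the separation is 2Δr = 0.168 m.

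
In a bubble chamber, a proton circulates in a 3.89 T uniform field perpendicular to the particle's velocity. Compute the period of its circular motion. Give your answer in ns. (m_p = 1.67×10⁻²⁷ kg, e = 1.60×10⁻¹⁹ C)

T ≈ 16.9 ns

The cyclotron period is independent of speed: T = 2πm/(qB).
T = 2π(1.67×10^-27) / [(1×1.60×10^-19)(3.89)] = 1.69×10^-8 s.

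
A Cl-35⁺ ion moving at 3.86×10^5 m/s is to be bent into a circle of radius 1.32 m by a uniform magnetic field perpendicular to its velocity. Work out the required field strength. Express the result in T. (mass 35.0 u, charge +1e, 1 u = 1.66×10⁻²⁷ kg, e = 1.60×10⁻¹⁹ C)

B ≈ 0.106 T

qvB = mv²/r gives B = mv/(qr).
B = (5.81×10^-26)(3.86×10^5) / [(1×1.60×10^-19)(1.32)] = 0.106 T.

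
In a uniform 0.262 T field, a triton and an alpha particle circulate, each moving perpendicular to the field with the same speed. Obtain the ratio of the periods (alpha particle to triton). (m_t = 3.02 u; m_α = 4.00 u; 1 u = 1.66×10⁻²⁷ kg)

ratio ≈ 0.662

T = 2πm/(qB) is independent of speed, so T₂/T₁ = (m₂/q₂)/(m₁/q₁).
T_{alpha particle}/T_{triton} = (6.64×10^-27/2e) / (5.01×10^-27/1e) = 0.662.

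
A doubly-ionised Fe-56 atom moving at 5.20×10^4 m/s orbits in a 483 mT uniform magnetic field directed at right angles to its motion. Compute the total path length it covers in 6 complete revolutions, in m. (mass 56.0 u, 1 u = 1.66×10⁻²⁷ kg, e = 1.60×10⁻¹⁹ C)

L ≈ 1.18 m

r = mv/(qB) = 0.0313 m, so one revolution covers 2πr = 0.197 m.
In 6 revolutions: L = 6·2πr = 1.18 m.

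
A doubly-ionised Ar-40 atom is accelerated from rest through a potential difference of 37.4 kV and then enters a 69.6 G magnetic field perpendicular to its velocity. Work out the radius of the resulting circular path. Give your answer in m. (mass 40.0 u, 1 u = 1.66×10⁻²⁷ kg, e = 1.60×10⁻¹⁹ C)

The kinetic energy gained is K = qV = (2×1.60×10^-19)(3.74×10^4) = 1.20×10^-14 J.
v = √(2K/m) = 6.00×10^5 m/s.
r = mv/(qB) = (6.64×10^-26)(6.00×10^5) / [(2×1.60×10^-19)(6.96×10^-3)] = 17.9 m.

r ≈ 17.9 m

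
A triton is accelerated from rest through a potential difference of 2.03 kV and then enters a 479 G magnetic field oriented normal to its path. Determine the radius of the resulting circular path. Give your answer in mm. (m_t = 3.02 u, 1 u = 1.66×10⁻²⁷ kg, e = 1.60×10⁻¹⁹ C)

The kinetic energy gained is K = qV = (1×1.60×10^-19)(2030) = 3.25×10^-16 J.
v = √(2K/m) = 3.60×10^5 m/s.
r = mv/(qB) = (5.01×10^-27)(3.60×10^5) / [(1×1.60×10^-19)(0.0479)] = 0.235 m.

r ≈ 235 mm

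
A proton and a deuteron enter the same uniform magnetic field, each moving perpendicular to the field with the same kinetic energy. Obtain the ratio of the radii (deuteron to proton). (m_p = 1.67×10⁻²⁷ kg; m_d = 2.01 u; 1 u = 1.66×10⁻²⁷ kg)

ratio ≈ 1.41

r = √(2mK)/(qB) ⇒ at equal K, r ∝ √m/q.
r_{deuteron}/r_{proton} = 1.41.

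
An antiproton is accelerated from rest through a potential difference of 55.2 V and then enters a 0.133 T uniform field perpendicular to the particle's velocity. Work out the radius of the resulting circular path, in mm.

The kinetic energy gained is K = qV = (1×1.60×10^-19)(55.2) = 8.83×10^-18 J.
v = √(2K/m) = 1.03×10^5 m/s.
r = mv/(qB) = (1.67×10^-27)(1.03×10^5) / [(1×1.60×10^-19)(0.133)] = 8.07×10^-3 m.

r ≈ 8.07 mm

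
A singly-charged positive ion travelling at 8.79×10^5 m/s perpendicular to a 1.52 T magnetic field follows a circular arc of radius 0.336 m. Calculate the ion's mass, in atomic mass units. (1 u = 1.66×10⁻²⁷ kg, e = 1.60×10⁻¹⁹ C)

m ≈ 56.0 u

qvB = mv²/r ⇒ m = qBr/v.
m = (1×1.60×10^-19)(1.52)(0.336) / (8.79×10^5) = 9.30×10^-26 kg = 56.0 u.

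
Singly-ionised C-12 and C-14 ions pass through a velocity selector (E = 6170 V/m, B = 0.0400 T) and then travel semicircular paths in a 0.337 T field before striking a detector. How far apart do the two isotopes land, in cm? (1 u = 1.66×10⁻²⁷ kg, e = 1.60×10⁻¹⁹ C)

Δd ≈ 1.90 cm

Both emerge at v = E/B₁ = 1.54×10^5 m/s.
r = mv/(qB₂), so r₁ = 0.05699 m and r₂ = 0.06648 m, giving Δr = 9.50×10^-3 m.
After a semicircle each ion lands a diameter 2r from the entry slit, so the separation is 2Δr = 0.0190 m.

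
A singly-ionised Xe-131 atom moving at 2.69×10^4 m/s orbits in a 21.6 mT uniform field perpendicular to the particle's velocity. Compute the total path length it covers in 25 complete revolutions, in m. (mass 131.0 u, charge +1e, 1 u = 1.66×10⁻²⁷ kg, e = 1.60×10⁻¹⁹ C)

r = mv/(qB) = 1.69 m, so one revolution covers 2πr = 10.6 m.
In 25 revolutions: L = 25·2πr = 266 m.

L ≈ 266 m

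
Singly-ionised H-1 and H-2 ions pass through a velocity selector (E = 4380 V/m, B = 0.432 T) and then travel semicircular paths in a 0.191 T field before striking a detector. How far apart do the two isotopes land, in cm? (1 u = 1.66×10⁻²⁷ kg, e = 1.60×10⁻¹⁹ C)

Δd ≈ 0.110 cm

Both emerge at v = E/B₁ = 1.01×10^4 m/s.
r = mv/(qB₂), so r₁ = 5.507×10^-4 m and r₂ = 1.101×10^-3 m, giving Δr = 5.51×10^-4 m.
After a semicircle each ion lands a diameter 2r from the entry slit, so the separation is 2Δr = 1.10×10^-3 m.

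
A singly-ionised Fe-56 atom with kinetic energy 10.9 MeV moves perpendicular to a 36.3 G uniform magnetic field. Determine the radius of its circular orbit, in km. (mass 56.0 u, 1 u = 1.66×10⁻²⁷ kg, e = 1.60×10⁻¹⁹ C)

r ≈ 0.980 km

Convert the energy: K = 10.9 MeV = 1.74×10^-12 J.
v = √(2K/m) = √(2·1.74×10^-12/9.30×10^-26) = 6.13×10^6 m/s.
r = mv/(qB) = (9.30×10^-26)(6.13×10^6) / [(1×1.60×10^-19)(3.63×10^-3)] = 980 m.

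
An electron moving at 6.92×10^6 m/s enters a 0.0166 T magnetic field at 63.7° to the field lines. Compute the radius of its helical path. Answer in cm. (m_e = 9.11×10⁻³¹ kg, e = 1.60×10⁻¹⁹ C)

Only the perpendicular component v⊥ = v sin63.7° = 6.20×10^6 m/s is bent by the field.
r = m v⊥ /(qB) = (9.11×10^-31)(6.20×10^6) / [(1×1.60×10^-19)(0.0166)] = 2.13×10^-3 m.

r ≈ 0.213 cm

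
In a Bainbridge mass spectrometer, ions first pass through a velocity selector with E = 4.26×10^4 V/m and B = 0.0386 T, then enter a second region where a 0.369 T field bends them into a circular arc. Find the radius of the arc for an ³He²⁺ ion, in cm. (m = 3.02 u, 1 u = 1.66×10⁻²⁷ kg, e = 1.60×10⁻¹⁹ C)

r ≈ 4.69 cm

The selector passes v = E/B = 4.26×10^4/0.0386 = 1.10×10^6 m/s.
In the deflection region, r = mv/(qB₂) = (5.01×10^-27)(1.10×10^6) / [(2×1.60×10^-19)(0.369)] = 0.0469 m.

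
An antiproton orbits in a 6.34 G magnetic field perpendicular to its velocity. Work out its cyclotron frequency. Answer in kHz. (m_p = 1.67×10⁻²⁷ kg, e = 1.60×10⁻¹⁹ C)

f ≈ 9.67 kHz

f = qB/(2πm) = (1×1.60×10^-19)(6.34×10^-4) / [2π(1.67×10^-27)] = 9670 Hz.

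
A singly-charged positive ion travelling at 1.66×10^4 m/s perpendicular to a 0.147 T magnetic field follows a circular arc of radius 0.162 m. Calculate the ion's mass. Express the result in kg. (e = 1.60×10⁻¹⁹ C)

m ≈ 2.30×10^-25 kg

qvB = mv²/r ⇒ m = qBr/v.
m = (1×1.60×10^-19)(0.147)(0.162) / (1.66×10^4) = 2.30×10^-25 kg.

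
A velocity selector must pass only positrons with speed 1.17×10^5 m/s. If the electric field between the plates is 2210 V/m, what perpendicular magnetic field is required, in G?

qE = qvB ⇒ B = E/v = (2210) / (1.17×10^5) = 0.0189 T.

B ≈ 189 G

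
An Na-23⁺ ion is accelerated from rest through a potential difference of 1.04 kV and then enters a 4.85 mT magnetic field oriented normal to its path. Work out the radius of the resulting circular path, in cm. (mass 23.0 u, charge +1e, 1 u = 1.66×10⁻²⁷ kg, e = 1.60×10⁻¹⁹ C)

The kinetic energy gained is K = qV = (1×1.60×10^-19)(1040) = 1.66×10^-16 J.
v = √(2K/m) = 9.34×10^4 m/s.
r = mv/(qB) = (3.82×10^-26)(9.34×10^4) / [(1×1.60×10^-19)(4.85×10^-3)] = 4.59 m.

r ≈ 459 cm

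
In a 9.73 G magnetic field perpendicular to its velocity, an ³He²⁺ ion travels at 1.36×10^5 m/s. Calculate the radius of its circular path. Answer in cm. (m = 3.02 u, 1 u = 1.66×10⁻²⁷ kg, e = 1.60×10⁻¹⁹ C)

r ≈ 219 cm

The magnetic force provides the centripetal force: qvB = mv²/r, so r = mv/(qB).
r = (5.01×10^-27 kg)(1.36×10^5 m/s) / [(2×1.60×10^-19 C)(9.73×10^-4 T)] = 2.19 m.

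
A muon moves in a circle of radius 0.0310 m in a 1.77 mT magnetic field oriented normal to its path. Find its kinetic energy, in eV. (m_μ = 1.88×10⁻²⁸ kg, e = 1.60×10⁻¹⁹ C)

K ≈ 1.28 eV

v = qBr/m = (1×1.60×10^-19)(1.77×10^-3)(0.0310) / (1.88×10^-28) = 4.67×10^4 m/s.
K = ½mv² = 0.5·(1.88×10^-28)·(4.67×10^4)² = 2.05×10^-19 J = 1.28 eV.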